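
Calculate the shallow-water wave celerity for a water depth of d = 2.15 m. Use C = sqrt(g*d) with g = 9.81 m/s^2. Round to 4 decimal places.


Using the shallow-water approximation:
C = sqrt(g * d) = sqrt(9.81 * 2.15)
C = sqrt(21.0915)
C = 4.5925 m/s

4.5925


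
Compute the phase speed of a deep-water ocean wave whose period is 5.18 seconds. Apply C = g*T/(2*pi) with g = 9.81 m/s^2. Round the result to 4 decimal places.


We use the deep-water celerity formula:
C = g * T / (2 * pi)
C = 9.81 * 5.18 / (2 * 3.14159...)
C = 50.815800 / 6.283185
C = 8.0876 m/s

8.0876


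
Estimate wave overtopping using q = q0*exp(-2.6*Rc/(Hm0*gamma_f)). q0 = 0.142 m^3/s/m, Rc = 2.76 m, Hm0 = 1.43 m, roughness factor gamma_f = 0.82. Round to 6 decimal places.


q = q0 * exp(-2.6 * Rc / (Hm0 * gamma_f))
Exponent = -2.6 * 2.76 / (1.43 * 0.82)
= -2.6 * 2.76 / 1.1726
= -6.119734
exp(-6.119734) = 0.002199
q = 0.142 * 0.002199
q = 0.000312 m^3/s/m

0.000312


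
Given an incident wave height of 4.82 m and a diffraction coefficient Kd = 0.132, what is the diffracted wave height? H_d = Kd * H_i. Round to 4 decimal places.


H_d = Kd * H_i
H_d = 0.132 * 4.82
H_d = 0.6362 m

0.6362


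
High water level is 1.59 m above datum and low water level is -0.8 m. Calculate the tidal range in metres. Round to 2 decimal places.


Tidal range = High water - Low water
Tidal range = 1.59 - (-0.8)
Tidal range = 2.39 m

2.39


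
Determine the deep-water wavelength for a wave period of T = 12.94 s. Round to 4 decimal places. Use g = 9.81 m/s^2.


L0 = g * T^2 / (2 * pi)
L0 = 9.81 * 12.94^2 / (2 * pi)
L0 = 9.81 * 167.4436 / 6.28319
L0 = 1642.6217 / 6.28319
L0 = 261.4314 m

261.4314


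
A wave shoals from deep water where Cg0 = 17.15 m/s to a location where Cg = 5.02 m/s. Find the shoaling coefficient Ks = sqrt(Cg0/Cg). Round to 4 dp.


Ks = sqrt(Cg0 / Cg)
Ks = sqrt(17.15 / 5.02)
Ks = sqrt(3.4163)
Ks = 1.8483

1.8483


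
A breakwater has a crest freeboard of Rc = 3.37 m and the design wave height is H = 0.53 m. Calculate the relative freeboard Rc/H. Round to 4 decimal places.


Relative freeboard = Rc / H
= 3.37 / 0.53
= 6.3585

6.3585


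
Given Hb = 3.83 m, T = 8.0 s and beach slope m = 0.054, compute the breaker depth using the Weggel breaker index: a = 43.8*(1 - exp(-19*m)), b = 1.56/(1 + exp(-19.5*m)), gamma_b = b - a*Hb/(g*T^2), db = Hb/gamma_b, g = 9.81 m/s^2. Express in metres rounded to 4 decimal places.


a = 43.8 * (1 - exp(-19 * m))
exp(-19 * 0.054) = exp(-1.0260) = 0.358438
a = 43.8 * (1 - 0.358438) = 28.100422
b = 1.56 / (1 + exp(-19.5 * m))
exp(-19.5 * 0.054) = exp(-1.0530) = 0.348890
b = 1.56 / (1 + 0.348890) = 1.156507
Hb / (g * T^2) = 3.83 / (9.81 * 8.0^2) = 3.83 / 627.8400 = 0.00610028
gamma_b = b - a * Hb/(g*T^2) = 1.156507 - 28.100422 * 0.00610028 = 0.985086
db = Hb / gamma_b = 3.83 / 0.985086
db = 3.8880 m

3.8880


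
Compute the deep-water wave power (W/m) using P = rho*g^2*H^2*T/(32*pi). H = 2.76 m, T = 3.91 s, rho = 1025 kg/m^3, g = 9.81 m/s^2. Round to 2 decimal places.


P = rho * g^2 * H^2 * T / (32 * pi)
P = 1025 * 9.81^2 * 2.76^2 * 3.91 / (32 * pi)
P = 1025 * 96.2361 * 7.6176 * 3.91 / 100.53096
P = 29225.16 W/m

29225.16


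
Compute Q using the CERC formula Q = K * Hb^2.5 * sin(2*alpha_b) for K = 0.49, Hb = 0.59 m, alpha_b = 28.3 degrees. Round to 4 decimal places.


Q = K * Hb^2.5 * sin(2 * alpha_b)
Hb^2.5 = 0.59^2.5 = 0.267381
sin(2 * 28.3) = sin(56.6) = 0.834848
Q = 0.49 * 0.267381 * 0.834848
Q = 0.1094 m^3/s

0.1094


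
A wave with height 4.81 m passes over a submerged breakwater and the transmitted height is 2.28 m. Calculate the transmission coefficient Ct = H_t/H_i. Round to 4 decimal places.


Ct = H_t / H_i
Ct = 2.28 / 4.81
Ct = 0.4740

0.4740


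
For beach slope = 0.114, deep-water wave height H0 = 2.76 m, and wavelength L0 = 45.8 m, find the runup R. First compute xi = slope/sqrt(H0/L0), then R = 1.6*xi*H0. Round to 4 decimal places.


xi = slope / sqrt(H0/L0)
H0/L0 = 2.76/45.8 = 0.060262
sqrt(0.060262) = 0.245483
xi = 0.114 / 0.245483 = 0.464390
R = 1.6 * xi * H0 = 1.6 * 0.464390 * 2.76
R = 2.0507 m

2.0507


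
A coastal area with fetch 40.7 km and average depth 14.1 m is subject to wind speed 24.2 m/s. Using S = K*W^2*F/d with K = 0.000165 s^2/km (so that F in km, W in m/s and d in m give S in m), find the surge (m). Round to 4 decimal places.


S = K * W^2 * F / d
W^2 = 24.2^2 = 585.64
S = 0.000165 * 585.64 * 40.7 / 14.1
Numerator = 0.000165 * 585.64 * 40.7 = 3.932865
S = 3.932865 / 14.1 = 0.2789 m

0.2789


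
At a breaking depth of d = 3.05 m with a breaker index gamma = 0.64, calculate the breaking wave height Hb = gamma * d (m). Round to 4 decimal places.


Hb = gamma * d
Hb = 0.64 * 3.05
Hb = 1.9520 m

1.9520


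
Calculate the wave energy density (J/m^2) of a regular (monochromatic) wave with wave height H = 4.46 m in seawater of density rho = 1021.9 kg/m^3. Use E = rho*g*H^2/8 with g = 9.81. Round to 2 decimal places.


E = (1/8) * rho * g * H^2
E = (1/8) * 1021.9 * 9.81 * 4.46^2
E = 0.125 * 1021.9 * 9.81 * 19.8916
E = 24926.26 J/m^2

24926.26


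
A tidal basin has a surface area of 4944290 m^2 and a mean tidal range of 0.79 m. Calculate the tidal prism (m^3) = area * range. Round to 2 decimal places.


Tidal prism = Area * Tidal range
P = 4944290 * 0.79
P = 3905989.10 m^3

3905989.10


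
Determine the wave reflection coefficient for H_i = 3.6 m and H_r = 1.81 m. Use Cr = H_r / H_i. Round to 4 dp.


Cr = H_r / H_i
Cr = 1.81 / 3.6
Cr = 0.5028

0.5028


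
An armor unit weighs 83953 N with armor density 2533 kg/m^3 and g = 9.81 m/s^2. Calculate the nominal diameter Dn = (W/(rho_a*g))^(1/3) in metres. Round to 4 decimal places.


V = W / (rho_a * g)
V = 83953 / (2533 * 9.81)
V = 83953 / 24848.73
V = 3.378563 m^3
Dn = V^(1/3) = 3.378563^(1/3)
Dn = 1.5005 m

1.5005


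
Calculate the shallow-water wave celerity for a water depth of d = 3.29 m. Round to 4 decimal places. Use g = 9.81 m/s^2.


Using the shallow-water approximation:
C = sqrt(g * d) = sqrt(9.81 * 3.29)
C = sqrt(32.2749)
C = 5.6811 m/s

5.6811


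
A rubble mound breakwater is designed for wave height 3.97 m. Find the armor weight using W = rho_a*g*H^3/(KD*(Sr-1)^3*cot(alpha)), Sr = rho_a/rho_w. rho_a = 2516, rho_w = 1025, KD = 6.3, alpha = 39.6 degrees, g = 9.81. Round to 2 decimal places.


Sr = rho_a / rho_w = 2516 / 1025 = 2.454634
(Sr - 1) = 1.454634
(Sr - 1)^3 = 3.077948
cot(39.6) = 1 / tan(39.6) = 1 / 0.827272 = 1.208792
Numerator = 2516 * 9.81 * 3.97^3 = 1544369.3164
Denominator = 6.3 * 3.077948 * 1.208792 = 23.439783
W = 1544369.3164 / 23.439783
W = 65886.67 N

65886.67


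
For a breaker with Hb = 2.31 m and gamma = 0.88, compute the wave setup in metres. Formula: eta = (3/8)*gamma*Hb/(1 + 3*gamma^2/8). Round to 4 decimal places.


eta = (3/8) * gamma * Hb / (1 + 3*gamma^2/8)
Numerator = (3/8) * 0.88 * 2.31 = 0.762300
Denominator = 1 + 3*0.88^2/8 = 1 + 0.290400 = 1.290400
eta = 0.762300 / 1.290400
eta = 0.5907 m

0.5907


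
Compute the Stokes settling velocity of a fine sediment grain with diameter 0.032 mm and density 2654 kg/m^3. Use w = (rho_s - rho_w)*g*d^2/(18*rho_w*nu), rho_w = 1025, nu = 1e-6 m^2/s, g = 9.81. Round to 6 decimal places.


w = (rho_s - rho_w) * g * d^2 / (18 * rho_w * nu)
d = 0.032 mm = 0.000032 m
rho_s - rho_w = 2654 - 1025 = 1629
Numerator = 1629 * 9.81 * (0.000032)^2 = 0.000016364022
Denominator = 18 * 1025 * 1e-6 = 0.018450
w = 0.000887 m/s

0.000887


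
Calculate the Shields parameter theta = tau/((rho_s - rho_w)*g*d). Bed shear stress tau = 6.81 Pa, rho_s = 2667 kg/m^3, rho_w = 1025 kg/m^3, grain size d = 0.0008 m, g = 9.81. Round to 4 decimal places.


theta = tau / ((rho_s - rho_w) * g * d)
rho_s - rho_w = 2667 - 1025 = 1642
Denominator = 1642 * 9.81 * 0.0008 = 12.886416
theta = 6.81 / 12.886416
theta = 0.5285

0.5285


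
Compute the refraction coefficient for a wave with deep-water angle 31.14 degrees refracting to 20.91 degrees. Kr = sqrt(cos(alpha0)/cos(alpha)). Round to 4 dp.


Kr = sqrt(cos(alpha0) / cos(alpha))
cos(31.14) = 0.855906
cos(20.91) = 0.934142
Kr = sqrt(0.855906 / 0.934142)
Kr = sqrt(0.916248)
Kr = 0.9572

0.9572


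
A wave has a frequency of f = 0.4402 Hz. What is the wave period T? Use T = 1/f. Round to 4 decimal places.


T = 1 / f
T = 1 / 0.4402
T = 2.2717 s

2.2717


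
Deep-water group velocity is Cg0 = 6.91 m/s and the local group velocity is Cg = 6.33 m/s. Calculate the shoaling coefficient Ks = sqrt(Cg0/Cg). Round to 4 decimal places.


Ks = sqrt(Cg0 / Cg)
Ks = sqrt(6.91 / 6.33)
Ks = sqrt(1.0916)
Ks = 1.0448

1.0448


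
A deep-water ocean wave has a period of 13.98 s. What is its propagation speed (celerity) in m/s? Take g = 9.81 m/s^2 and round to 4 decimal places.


We use the deep-water celerity formula:
C = g * T / (2 * pi)
C = 9.81 * 13.98 / (2 * 3.14159...)
C = 137.143800 / 6.283185
C = 21.8271 m/s

21.8271


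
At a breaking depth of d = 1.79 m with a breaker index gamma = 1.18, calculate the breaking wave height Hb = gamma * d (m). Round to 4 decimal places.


Hb = gamma * d
Hb = 1.18 * 1.79
Hb = 2.1122 m

2.1122


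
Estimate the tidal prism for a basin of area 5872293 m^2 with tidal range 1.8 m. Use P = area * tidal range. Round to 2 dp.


Tidal prism = Area * Tidal range
P = 5872293 * 1.8
P = 10570127.40 m^3

10570127.40


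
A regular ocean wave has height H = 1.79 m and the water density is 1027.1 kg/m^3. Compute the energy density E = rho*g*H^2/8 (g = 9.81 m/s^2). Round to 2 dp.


E = (1/8) * rho * g * H^2
E = (1/8) * 1027.1 * 9.81 * 1.79^2
E = 0.125 * 1027.1 * 9.81 * 3.2041
E = 4035.50 J/m^2

4035.50


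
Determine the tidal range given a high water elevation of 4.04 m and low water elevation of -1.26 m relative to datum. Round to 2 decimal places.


Tidal range = High water - Low water
Tidal range = 4.04 - (-1.26)
Tidal range = 5.30 m

5.30


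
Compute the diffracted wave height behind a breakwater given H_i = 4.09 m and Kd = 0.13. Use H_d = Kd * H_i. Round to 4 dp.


H_d = Kd * H_i
H_d = 0.13 * 4.09
H_d = 0.5317 m

0.5317


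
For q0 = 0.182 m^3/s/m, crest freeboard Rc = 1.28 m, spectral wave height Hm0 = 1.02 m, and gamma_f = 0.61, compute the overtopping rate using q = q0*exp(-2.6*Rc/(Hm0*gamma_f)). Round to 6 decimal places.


q = q0 * exp(-2.6 * Rc / (Hm0 * gamma_f))
Exponent = -2.6 * 1.28 / (1.02 * 0.61)
= -2.6 * 1.28 / 0.6222
= -5.348762
exp(-5.348762) = 0.004754
q = 0.182 * 0.004754
q = 0.000865 m^3/s/m

0.000865


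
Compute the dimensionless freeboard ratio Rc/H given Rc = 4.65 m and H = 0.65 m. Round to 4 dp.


Relative freeboard = Rc / H
= 4.65 / 0.65
= 7.1538

7.1538


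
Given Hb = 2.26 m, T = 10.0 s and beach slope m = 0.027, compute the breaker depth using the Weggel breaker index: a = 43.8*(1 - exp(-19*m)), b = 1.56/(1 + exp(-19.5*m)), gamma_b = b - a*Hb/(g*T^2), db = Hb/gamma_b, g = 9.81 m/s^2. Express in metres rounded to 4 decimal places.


a = 43.8 * (1 - exp(-19 * m))
exp(-19 * 0.027) = exp(-0.5130) = 0.598697
a = 43.8 * (1 - 0.598697) = 17.577081
b = 1.56 / (1 + exp(-19.5 * m))
exp(-19.5 * 0.027) = exp(-0.5265) = 0.590669
b = 1.56 / (1 + 0.590669) = 0.980720
Hb / (g * T^2) = 2.26 / (9.81 * 10.0^2) = 2.26 / 981.0000 = 0.00230377
gamma_b = b - a * Hb/(g*T^2) = 0.980720 - 17.577081 * 0.00230377 = 0.940226
db = Hb / gamma_b = 2.26 / 0.940226
db = 2.4037 m

2.4037


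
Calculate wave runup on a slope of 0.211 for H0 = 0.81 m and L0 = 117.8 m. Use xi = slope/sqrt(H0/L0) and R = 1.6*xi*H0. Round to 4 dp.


xi = slope / sqrt(H0/L0)
H0/L0 = 0.81/117.8 = 0.006876
sqrt(0.006876) = 0.082922
xi = 0.211 / 0.082922 = 2.544559
R = 1.6 * xi * H0 = 1.6 * 2.544559 * 0.81
R = 3.2977 m

3.2977


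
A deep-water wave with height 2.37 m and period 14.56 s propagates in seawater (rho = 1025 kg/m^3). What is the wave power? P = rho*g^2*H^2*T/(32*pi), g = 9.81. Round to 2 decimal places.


P = rho * g^2 * H^2 * T / (32 * pi)
P = 1025 * 9.81^2 * 2.37^2 * 14.56 / (32 * pi)
P = 1025 * 96.2361 * 5.6169 * 14.56 / 100.53096
P = 80245.39 W/m

80245.39


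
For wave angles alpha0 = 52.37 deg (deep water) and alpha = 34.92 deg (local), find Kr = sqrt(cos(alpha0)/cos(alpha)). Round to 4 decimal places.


Kr = sqrt(cos(alpha0) / cos(alpha))
cos(52.37) = 0.610560
cos(34.92) = 0.819952
Kr = sqrt(0.610560 / 0.819952)
Kr = sqrt(0.744629)
Kr = 0.8629

0.8629


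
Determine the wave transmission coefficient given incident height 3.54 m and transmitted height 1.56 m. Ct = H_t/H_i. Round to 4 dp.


Ct = H_t / H_i
Ct = 1.56 / 3.54
Ct = 0.4407

0.4407


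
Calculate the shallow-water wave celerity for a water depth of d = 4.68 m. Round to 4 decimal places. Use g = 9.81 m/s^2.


Using the shallow-water approximation:
C = sqrt(g * d) = sqrt(9.81 * 4.68)
C = sqrt(45.9108)
C = 6.7758 m/s

6.7758


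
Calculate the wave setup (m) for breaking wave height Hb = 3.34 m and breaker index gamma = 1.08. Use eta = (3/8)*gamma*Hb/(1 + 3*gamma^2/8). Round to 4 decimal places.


eta = (3/8) * gamma * Hb / (1 + 3*gamma^2/8)
Numerator = (3/8) * 1.08 * 3.34 = 1.352700
Denominator = 1 + 3*1.08^2/8 = 1 + 0.437400 = 1.437400
eta = 1.352700 / 1.437400
eta = 0.9411 m

0.9411


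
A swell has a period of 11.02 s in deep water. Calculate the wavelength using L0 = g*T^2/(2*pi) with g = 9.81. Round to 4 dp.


L0 = g * T^2 / (2 * pi)
L0 = 9.81 * 11.02^2 / (2 * pi)
L0 = 9.81 * 121.4404 / 6.28319
L0 = 1191.3303 / 6.28319
L0 = 189.6061 m

189.6061


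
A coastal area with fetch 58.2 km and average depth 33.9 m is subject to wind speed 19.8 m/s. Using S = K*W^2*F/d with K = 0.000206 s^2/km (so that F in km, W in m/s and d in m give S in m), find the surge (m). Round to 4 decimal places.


S = K * W^2 * F / d
W^2 = 19.8^2 = 392.04
S = 0.000206 * 392.04 * 58.2 / 33.9
Numerator = 0.000206 * 392.04 * 58.2 = 4.700246
S = 4.700246 / 33.9 = 0.1387 m

0.1387


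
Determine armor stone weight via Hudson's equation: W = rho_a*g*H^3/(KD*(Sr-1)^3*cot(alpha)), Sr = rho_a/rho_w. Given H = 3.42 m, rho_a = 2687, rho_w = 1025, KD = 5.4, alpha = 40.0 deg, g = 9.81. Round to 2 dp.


Sr = rho_a / rho_w = 2687 / 1025 = 2.621463
(Sr - 1) = 1.621463
(Sr - 1)^3 = 4.263060
cot(40.0) = 1 / tan(40.0) = 1 / 0.839100 = 1.191754
Numerator = 2687 * 9.81 * 3.42^3 = 1054423.2948
Denominator = 5.4 * 4.263060 * 1.191754 = 27.434793
W = 1054423.2948 / 27.434793
W = 38433.80 N

38433.80


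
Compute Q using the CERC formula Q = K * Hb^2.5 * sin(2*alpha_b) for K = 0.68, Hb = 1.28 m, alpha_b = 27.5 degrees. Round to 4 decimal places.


Q = K * Hb^2.5 * sin(2 * alpha_b)
Hb^2.5 = 1.28^2.5 = 1.853638
sin(2 * 27.5) = sin(55.0) = 0.819152
Q = 0.68 * 1.853638 * 0.819152
Q = 1.0325 m^3/s

1.0325


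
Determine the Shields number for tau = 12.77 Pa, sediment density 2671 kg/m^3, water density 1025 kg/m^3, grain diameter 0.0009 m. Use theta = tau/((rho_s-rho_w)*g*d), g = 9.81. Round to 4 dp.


theta = tau / ((rho_s - rho_w) * g * d)
rho_s - rho_w = 2671 - 1025 = 1646
Denominator = 1646 * 9.81 * 0.0009 = 14.532534
theta = 12.77 / 14.532534
theta = 0.8787

0.8787


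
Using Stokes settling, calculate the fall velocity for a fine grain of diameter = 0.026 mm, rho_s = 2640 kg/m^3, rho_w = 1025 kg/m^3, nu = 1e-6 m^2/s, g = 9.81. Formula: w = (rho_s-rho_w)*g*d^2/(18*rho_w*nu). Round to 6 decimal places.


w = (rho_s - rho_w) * g * d^2 / (18 * rho_w * nu)
d = 0.026 mm = 0.000026 m
rho_s - rho_w = 2640 - 1025 = 1615
Numerator = 1615 * 9.81 * (0.000026)^2 = 0.000010709969
Denominator = 18 * 1025 * 1e-6 = 0.018450
w = 0.000580 m/s

0.000580


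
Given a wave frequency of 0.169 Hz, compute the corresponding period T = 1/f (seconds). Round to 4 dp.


T = 1 / f
T = 1 / 0.169
T = 5.9172 s

5.9172


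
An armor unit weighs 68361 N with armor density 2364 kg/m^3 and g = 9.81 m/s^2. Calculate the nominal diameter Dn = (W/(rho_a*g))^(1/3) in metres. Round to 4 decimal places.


V = W / (rho_a * g)
V = 68361 / (2364 * 9.81)
V = 68361 / 23190.84
V = 2.947759 m^3
Dn = V^(1/3) = 2.947759^(1/3)
Dn = 1.4338 m

1.4338


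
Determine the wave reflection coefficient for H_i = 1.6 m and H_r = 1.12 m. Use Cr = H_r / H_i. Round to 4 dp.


Cr = H_r / H_i
Cr = 1.12 / 1.6
Cr = 0.7000

0.7000


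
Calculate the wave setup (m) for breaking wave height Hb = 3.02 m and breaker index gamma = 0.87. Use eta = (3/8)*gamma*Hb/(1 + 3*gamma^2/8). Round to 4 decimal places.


eta = (3/8) * gamma * Hb / (1 + 3*gamma^2/8)
Numerator = (3/8) * 0.87 * 3.02 = 0.985275
Denominator = 1 + 3*0.87^2/8 = 1 + 0.283838 = 1.283838
eta = 0.985275 / 1.283838
eta = 0.7674 m

0.7674


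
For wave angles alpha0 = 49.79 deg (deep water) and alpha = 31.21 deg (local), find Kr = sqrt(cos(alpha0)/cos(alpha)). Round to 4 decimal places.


Kr = sqrt(cos(alpha0) / cos(alpha))
cos(49.79) = 0.645591
cos(31.21) = 0.855274
Kr = sqrt(0.645591 / 0.855274)
Kr = sqrt(0.754835)
Kr = 0.8688

0.8688


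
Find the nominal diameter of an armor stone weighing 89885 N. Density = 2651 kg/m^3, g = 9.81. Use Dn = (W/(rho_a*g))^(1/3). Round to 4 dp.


V = W / (rho_a * g)
V = 89885 / (2651 * 9.81)
V = 89885 / 26006.31
V = 3.456277 m^3
Dn = V^(1/3) = 3.456277^(1/3)
Dn = 1.5119 m

1.5119


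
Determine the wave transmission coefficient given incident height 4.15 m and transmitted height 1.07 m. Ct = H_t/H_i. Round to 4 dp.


Ct = H_t / H_i
Ct = 1.07 / 4.15
Ct = 0.2578

0.2578


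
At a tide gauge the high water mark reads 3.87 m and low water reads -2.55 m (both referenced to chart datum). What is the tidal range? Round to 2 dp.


Tidal range = High water - Low water
Tidal range = 3.87 - (-2.55)
Tidal range = 6.42 m

6.42


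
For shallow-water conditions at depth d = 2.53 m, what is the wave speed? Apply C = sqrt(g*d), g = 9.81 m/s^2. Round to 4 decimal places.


Using the shallow-water approximation:
C = sqrt(g * d) = sqrt(9.81 * 2.53)
C = sqrt(24.8193)
C = 4.9819 m/s

4.9819


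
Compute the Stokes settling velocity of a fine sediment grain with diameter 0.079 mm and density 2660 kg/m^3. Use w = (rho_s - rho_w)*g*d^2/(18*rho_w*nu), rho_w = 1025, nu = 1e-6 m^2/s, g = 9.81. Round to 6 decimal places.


w = (rho_s - rho_w) * g * d^2 / (18 * rho_w * nu)
d = 0.079 mm = 0.000079 m
rho_s - rho_w = 2660 - 1025 = 1635
Numerator = 1635 * 9.81 * (0.000079)^2 = 0.000100101583
Denominator = 18 * 1025 * 1e-6 = 0.018450
w = 0.005426 m/s

0.005426


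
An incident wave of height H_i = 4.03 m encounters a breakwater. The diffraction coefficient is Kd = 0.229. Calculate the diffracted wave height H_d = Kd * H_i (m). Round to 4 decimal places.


H_d = Kd * H_i
H_d = 0.229 * 4.03
H_d = 0.9229 m

0.9229


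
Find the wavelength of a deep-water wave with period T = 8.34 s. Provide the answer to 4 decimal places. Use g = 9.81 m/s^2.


L0 = g * T^2 / (2 * pi)
L0 = 9.81 * 8.34^2 / (2 * pi)
L0 = 9.81 * 69.5556 / 6.28319
L0 = 682.3404 / 6.28319
L0 = 108.5979 m

108.5979


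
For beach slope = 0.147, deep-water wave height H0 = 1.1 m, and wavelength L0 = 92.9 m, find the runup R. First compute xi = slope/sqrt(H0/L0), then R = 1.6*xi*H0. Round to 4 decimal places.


xi = slope / sqrt(H0/L0)
H0/L0 = 1.1/92.9 = 0.011841
sqrt(0.011841) = 0.108815
xi = 0.147 / 0.108815 = 1.350918
R = 1.6 * xi * H0 = 1.6 * 1.350918 * 1.1
R = 2.3776 m

2.3776


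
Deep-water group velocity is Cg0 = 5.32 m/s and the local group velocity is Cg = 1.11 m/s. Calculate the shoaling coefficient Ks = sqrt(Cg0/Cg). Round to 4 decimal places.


Ks = sqrt(Cg0 / Cg)
Ks = sqrt(5.32 / 1.11)
Ks = sqrt(4.7928)
Ks = 2.1892

2.1892


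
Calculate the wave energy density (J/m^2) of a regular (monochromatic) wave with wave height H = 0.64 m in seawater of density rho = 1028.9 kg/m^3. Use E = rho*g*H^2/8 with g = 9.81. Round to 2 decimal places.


E = (1/8) * rho * g * H^2
E = (1/8) * 1028.9 * 9.81 * 0.64^2
E = 0.125 * 1028.9 * 9.81 * 0.4096
E = 516.79 J/m^2

516.79


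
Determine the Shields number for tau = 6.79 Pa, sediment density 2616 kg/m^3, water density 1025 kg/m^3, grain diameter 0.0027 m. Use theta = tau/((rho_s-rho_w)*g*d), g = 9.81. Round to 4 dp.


theta = tau / ((rho_s - rho_w) * g * d)
rho_s - rho_w = 2616 - 1025 = 1591
Denominator = 1591 * 9.81 * 0.0027 = 42.140817
theta = 6.79 / 42.140817
theta = 0.1611

0.1611


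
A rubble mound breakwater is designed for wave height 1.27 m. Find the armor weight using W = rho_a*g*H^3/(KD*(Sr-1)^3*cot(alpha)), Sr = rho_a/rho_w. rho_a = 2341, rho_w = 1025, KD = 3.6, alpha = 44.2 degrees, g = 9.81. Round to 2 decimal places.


Sr = rho_a / rho_w = 2341 / 1025 = 2.283902
(Sr - 1) = 1.283902
(Sr - 1)^3 = 2.116392
cot(44.2) = 1 / tan(44.2) = 1 / 0.972458 = 1.028323
Numerator = 2341 * 9.81 * 1.27^3 = 47041.5458
Denominator = 3.6 * 2.116392 * 1.028323 = 7.834800
W = 47041.5458 / 7.834800
W = 6004.18 N

6004.18


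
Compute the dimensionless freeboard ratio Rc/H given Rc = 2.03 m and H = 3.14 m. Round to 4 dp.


Relative freeboard = Rc / H
= 2.03 / 3.14
= 0.6465

0.6465


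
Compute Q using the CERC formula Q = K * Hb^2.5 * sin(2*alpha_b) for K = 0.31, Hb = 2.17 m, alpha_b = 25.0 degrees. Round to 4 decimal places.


Q = K * Hb^2.5 * sin(2 * alpha_b)
Hb^2.5 = 2.17^2.5 = 6.936643
sin(2 * 25.0) = sin(50.0) = 0.766044
Q = 0.31 * 6.936643 * 0.766044
Q = 1.6473 m^3/s

1.6473


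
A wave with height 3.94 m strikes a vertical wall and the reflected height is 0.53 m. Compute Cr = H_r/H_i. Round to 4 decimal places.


Cr = H_r / H_i
Cr = 0.53 / 3.94
Cr = 0.1345

0.1345


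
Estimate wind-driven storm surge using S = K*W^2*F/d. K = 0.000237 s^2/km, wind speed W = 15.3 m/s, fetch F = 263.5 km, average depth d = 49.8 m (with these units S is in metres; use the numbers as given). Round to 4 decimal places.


S = K * W^2 * F / d
W^2 = 15.3^2 = 234.09
S = 0.000237 * 234.09 * 263.5 / 49.8
Numerator = 0.000237 * 234.09 * 263.5 = 14.618803
S = 14.618803 / 49.8 = 0.2936 m

0.2936


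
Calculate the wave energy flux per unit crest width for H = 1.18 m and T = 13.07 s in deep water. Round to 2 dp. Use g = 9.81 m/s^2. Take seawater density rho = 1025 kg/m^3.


P = rho * g^2 * H^2 * T / (32 * pi)
P = 1025 * 9.81^2 * 1.18^2 * 13.07 / (32 * pi)
P = 1025 * 96.2361 * 1.3924 * 13.07 / 100.53096
P = 17856.72 W/m

17856.72


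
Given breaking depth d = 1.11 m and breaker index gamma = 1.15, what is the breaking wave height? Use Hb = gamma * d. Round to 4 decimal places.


Hb = gamma * d
Hb = 1.15 * 1.11
Hb = 1.2765 m

1.2765


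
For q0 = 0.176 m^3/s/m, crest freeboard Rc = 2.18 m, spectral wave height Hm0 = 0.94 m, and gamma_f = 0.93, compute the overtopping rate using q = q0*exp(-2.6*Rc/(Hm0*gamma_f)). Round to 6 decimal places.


q = q0 * exp(-2.6 * Rc / (Hm0 * gamma_f))
Exponent = -2.6 * 2.18 / (0.94 * 0.93)
= -2.6 * 2.18 / 0.8742
= -6.483642
exp(-6.483642) = 0.001528
q = 0.176 * 0.001528
q = 0.000269 m^3/s/m

0.000269


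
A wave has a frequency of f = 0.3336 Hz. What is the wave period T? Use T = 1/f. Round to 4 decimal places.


T = 1 / f
T = 1 / 0.3336
T = 2.9976 s

2.9976


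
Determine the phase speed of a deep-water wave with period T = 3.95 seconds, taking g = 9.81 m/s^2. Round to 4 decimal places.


We use the deep-water celerity formula:
C = g * T / (2 * pi)
C = 9.81 * 3.95 / (2 * 3.14159...)
C = 38.749500 / 6.283185
C = 6.1672 m/s

6.1672


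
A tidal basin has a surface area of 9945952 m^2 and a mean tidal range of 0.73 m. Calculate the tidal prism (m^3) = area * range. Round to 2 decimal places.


Tidal prism = Area * Tidal range
P = 9945952 * 0.73
P = 7260544.96 m^3

7260544.96


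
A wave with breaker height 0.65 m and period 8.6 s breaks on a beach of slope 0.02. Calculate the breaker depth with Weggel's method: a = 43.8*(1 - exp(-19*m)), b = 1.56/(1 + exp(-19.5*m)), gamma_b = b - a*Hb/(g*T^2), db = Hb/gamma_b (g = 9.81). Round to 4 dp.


a = 43.8 * (1 - exp(-19 * m))
exp(-19 * 0.02) = exp(-0.3800) = 0.683861
a = 43.8 * (1 - 0.683861) = 13.846870
b = 1.56 / (1 + exp(-19.5 * m))
exp(-19.5 * 0.02) = exp(-0.3900) = 0.677057
b = 1.56 / (1 + 0.677057) = 0.930201
Hb / (g * T^2) = 0.65 / (9.81 * 8.6^2) = 0.65 / 725.5476 = 0.00089588
gamma_b = b - a * Hb/(g*T^2) = 0.930201 - 13.846870 * 0.00089588 = 0.917796
db = Hb / gamma_b = 0.65 / 0.917796
db = 0.7082 m

0.7082


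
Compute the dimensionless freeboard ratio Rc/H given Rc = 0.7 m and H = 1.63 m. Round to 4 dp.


Relative freeboard = Rc / H
= 0.7 / 1.63
= 0.4294

0.4294


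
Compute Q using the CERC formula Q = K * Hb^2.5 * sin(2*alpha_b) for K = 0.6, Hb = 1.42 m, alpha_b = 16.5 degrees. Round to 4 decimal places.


Q = K * Hb^2.5 * sin(2 * alpha_b)
Hb^2.5 = 1.42^2.5 = 2.402818
sin(2 * 16.5) = sin(33.0) = 0.544639
Q = 0.6 * 2.402818 * 0.544639
Q = 0.7852 m^3/s

0.7852


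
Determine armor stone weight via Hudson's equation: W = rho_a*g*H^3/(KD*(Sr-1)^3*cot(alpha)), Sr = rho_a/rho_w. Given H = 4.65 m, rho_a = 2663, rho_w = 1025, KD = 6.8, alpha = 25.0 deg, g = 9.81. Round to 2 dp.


Sr = rho_a / rho_w = 2663 / 1025 = 2.598049
(Sr - 1) = 1.598049
(Sr - 1)^3 = 4.081033
cot(25.0) = 1 / tan(25.0) = 1 / 0.466308 = 2.144507
Numerator = 2663 * 9.81 * 4.65^3 = 2626630.7998
Denominator = 6.8 * 4.081033 * 2.144507 = 59.512262
W = 2626630.7998 / 59.512262
W = 44135.96 N

44135.96


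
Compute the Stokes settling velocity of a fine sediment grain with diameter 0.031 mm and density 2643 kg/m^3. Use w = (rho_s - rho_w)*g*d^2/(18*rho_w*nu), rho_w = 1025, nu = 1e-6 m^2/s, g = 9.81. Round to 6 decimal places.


w = (rho_s - rho_w) * g * d^2 / (18 * rho_w * nu)
d = 0.031 mm = 0.000031 m
rho_s - rho_w = 2643 - 1025 = 1618
Numerator = 1618 * 9.81 * (0.000031)^2 = 0.000015253549
Denominator = 18 * 1025 * 1e-6 = 0.018450
w = 0.000827 m/s

0.000827


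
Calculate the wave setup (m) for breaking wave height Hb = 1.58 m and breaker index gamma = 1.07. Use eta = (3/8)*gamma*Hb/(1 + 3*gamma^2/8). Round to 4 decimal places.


eta = (3/8) * gamma * Hb / (1 + 3*gamma^2/8)
Numerator = (3/8) * 1.07 * 1.58 = 0.633975
Denominator = 1 + 3*1.07^2/8 = 1 + 0.429338 = 1.429338
eta = 0.633975 / 1.429338
eta = 0.4435 m

0.4435


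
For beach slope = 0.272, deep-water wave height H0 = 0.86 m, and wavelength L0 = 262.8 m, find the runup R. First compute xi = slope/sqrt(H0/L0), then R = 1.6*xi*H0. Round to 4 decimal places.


xi = slope / sqrt(H0/L0)
H0/L0 = 0.86/262.8 = 0.003272
sqrt(0.003272) = 0.057205
xi = 0.272 / 0.057205 = 4.754801
R = 1.6 * xi * H0 = 1.6 * 4.754801 * 0.86
R = 6.5426 m

6.5426


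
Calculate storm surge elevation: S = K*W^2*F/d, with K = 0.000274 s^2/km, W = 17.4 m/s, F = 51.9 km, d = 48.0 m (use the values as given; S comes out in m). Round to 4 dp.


S = K * W^2 * F / d
W^2 = 17.4^2 = 302.76
S = 0.000274 * 302.76 * 51.9 / 48.0
Numerator = 0.000274 * 302.76 * 51.9 = 4.305429
S = 4.305429 / 48.0 = 0.0897 m

0.0897


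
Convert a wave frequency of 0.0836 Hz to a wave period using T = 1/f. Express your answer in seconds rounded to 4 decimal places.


T = 1 / f
T = 1 / 0.0836
T = 11.9617 s

11.9617


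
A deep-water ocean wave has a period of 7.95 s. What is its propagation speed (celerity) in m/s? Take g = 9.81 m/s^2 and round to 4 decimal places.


We use the deep-water celerity formula:
C = g * T / (2 * pi)
C = 9.81 * 7.95 / (2 * 3.14159...)
C = 77.989500 / 6.283185
C = 12.4124 m/s

12.4124


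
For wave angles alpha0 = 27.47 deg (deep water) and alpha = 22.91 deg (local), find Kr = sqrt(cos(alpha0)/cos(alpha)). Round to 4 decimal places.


Kr = sqrt(cos(alpha0) / cos(alpha))
cos(27.47) = 0.887252
cos(22.91) = 0.921117
Kr = sqrt(0.887252 / 0.921117)
Kr = sqrt(0.963235)
Kr = 0.9814

0.9814


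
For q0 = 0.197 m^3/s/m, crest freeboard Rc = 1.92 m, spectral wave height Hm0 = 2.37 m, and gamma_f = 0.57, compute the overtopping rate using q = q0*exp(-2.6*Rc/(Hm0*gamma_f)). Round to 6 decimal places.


q = q0 * exp(-2.6 * Rc / (Hm0 * gamma_f))
Exponent = -2.6 * 1.92 / (2.37 * 0.57)
= -2.6 * 1.92 / 1.3509
= -3.695314
exp(-3.695314) = 0.024840
q = 0.197 * 0.024840
q = 0.004893 m^3/s/m

0.004893


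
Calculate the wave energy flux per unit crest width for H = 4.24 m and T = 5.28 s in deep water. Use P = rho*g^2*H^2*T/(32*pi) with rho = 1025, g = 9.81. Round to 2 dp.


P = rho * g^2 * H^2 * T / (32 * pi)
P = 1025 * 9.81^2 * 4.24^2 * 5.28 / (32 * pi)
P = 1025 * 96.2361 * 17.9776 * 5.28 / 100.53096
P = 93138.16 W/m

93138.16


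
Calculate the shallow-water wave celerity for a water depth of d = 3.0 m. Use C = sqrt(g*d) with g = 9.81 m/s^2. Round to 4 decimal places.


Using the shallow-water approximation:
C = sqrt(g * d) = sqrt(9.81 * 3.0)
C = sqrt(29.4300)
C = 5.4249 m/s

5.4249


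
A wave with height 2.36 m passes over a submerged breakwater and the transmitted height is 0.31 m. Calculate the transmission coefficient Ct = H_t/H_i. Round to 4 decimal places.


Ct = H_t / H_i
Ct = 0.31 / 2.36
Ct = 0.1314

0.1314


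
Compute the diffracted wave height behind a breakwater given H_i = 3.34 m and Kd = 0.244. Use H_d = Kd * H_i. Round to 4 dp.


H_d = Kd * H_i
H_d = 0.244 * 3.34
H_d = 0.8150 m

0.8150


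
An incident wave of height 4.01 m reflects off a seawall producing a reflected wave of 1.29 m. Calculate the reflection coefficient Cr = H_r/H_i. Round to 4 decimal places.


Cr = H_r / H_i
Cr = 1.29 / 4.01
Cr = 0.3217

0.3217


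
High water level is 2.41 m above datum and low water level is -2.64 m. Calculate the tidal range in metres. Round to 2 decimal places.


Tidal range = High water - Low water
Tidal range = 2.41 - (-2.64)
Tidal range = 5.05 m

5.05


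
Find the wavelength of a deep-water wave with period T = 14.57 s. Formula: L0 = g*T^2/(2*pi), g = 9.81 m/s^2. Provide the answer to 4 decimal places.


L0 = g * T^2 / (2 * pi)
L0 = 9.81 * 14.57^2 / (2 * pi)
L0 = 9.81 * 212.2849 / 6.28319
L0 = 2082.5149 / 6.28319
L0 = 331.4425 m

331.4425


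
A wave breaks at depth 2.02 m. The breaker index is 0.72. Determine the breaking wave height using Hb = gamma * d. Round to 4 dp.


Hb = gamma * d
Hb = 0.72 * 2.02
Hb = 1.4544 m

1.4544


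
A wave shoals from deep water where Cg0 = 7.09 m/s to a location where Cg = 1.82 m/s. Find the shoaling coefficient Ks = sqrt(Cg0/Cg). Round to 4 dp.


Ks = sqrt(Cg0 / Cg)
Ks = sqrt(7.09 / 1.82)
Ks = sqrt(3.8956)
Ks = 1.9737

1.9737


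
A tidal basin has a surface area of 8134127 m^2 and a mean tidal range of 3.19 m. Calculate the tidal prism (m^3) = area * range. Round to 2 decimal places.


Tidal prism = Area * Tidal range
P = 8134127 * 3.19
P = 25947865.13 m^3

25947865.13


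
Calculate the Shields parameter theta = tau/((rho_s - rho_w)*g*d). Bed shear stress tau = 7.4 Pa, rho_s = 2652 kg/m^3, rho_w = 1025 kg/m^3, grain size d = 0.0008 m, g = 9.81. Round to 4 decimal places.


theta = tau / ((rho_s - rho_w) * g * d)
rho_s - rho_w = 2652 - 1025 = 1627
Denominator = 1627 * 9.81 * 0.0008 = 12.768696
theta = 7.4 / 12.768696
theta = 0.5795

0.5795


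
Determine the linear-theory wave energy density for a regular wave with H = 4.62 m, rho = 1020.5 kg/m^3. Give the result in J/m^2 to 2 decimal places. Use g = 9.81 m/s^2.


E = (1/8) * rho * g * H^2
E = (1/8) * 1020.5 * 9.81 * 4.62^2
E = 0.125 * 1020.5 * 9.81 * 21.3444
E = 26710.13 J/m^2

26710.13


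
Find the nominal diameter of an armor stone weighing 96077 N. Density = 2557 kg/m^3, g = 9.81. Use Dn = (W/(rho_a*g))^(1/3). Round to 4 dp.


V = W / (rho_a * g)
V = 96077 / (2557 * 9.81)
V = 96077 / 25084.17
V = 3.830185 m^3
Dn = V^(1/3) = 3.830185^(1/3)
Dn = 1.5646 m

1.5646


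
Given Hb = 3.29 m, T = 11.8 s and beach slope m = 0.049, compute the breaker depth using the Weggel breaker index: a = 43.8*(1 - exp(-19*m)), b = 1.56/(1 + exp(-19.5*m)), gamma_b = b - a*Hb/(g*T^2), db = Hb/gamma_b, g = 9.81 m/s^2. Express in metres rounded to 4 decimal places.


a = 43.8 * (1 - exp(-19 * m))
exp(-19 * 0.049) = exp(-0.9310) = 0.394159
a = 43.8 * (1 - 0.394159) = 26.535820
b = 1.56 / (1 + exp(-19.5 * m))
exp(-19.5 * 0.049) = exp(-0.9555) = 0.384620
b = 1.56 / (1 + 0.384620) = 1.126663
Hb / (g * T^2) = 3.29 / (9.81 * 11.8^2) = 3.29 / 1365.9444 = 0.00240859
gamma_b = b - a * Hb/(g*T^2) = 1.126663 - 26.535820 * 0.00240859 = 1.062749
db = Hb / gamma_b = 3.29 / 1.062749
db = 3.0957 m

3.0957


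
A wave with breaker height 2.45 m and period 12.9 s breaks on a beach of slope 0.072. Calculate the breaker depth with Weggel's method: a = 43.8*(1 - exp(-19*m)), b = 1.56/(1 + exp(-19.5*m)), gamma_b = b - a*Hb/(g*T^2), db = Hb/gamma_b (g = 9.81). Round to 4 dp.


a = 43.8 * (1 - exp(-19 * m))
exp(-19 * 0.072) = exp(-1.3680) = 0.254616
a = 43.8 * (1 - 0.254616) = 32.647833
b = 1.56 / (1 + exp(-19.5 * m))
exp(-19.5 * 0.072) = exp(-1.4040) = 0.245613
b = 1.56 / (1 + 0.245613) = 1.252396
Hb / (g * T^2) = 2.45 / (9.81 * 12.9^2) = 2.45 / 1632.4821 = 0.00150078
gamma_b = b - a * Hb/(g*T^2) = 1.252396 - 32.647833 * 0.00150078 = 1.203399
db = Hb / gamma_b = 2.45 / 1.203399
db = 2.0359 m

2.0359


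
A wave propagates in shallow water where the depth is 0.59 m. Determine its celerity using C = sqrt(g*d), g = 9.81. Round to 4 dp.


Using the shallow-water approximation:
C = sqrt(g * d) = sqrt(9.81 * 0.59)
C = sqrt(5.7879)
C = 2.4058 m/s

2.4058


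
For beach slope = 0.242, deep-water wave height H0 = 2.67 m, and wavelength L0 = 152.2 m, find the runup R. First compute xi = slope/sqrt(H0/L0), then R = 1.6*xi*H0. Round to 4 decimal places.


xi = slope / sqrt(H0/L0)
H0/L0 = 2.67/152.2 = 0.017543
sqrt(0.017543) = 0.132449
xi = 0.242 / 0.132449 = 1.827120
R = 1.6 * xi * H0 = 1.6 * 1.827120 * 2.67
R = 7.8055 m

7.8055


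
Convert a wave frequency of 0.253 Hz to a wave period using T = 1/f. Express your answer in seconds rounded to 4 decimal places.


T = 1 / f
T = 1 / 0.253
T = 3.9526 s

3.9526


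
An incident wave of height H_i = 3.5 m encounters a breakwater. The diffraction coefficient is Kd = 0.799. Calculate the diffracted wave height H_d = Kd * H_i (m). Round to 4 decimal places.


H_d = Kd * H_i
H_d = 0.799 * 3.5
H_d = 2.7965 m

2.7965


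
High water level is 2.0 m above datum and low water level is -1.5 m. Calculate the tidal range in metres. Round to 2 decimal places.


Tidal range = High water - Low water
Tidal range = 2.0 - (-1.5)
Tidal range = 3.50 m

3.50


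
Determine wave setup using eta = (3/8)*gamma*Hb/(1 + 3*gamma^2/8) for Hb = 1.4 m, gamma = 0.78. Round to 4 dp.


eta = (3/8) * gamma * Hb / (1 + 3*gamma^2/8)
Numerator = (3/8) * 0.78 * 1.4 = 0.409500
Denominator = 1 + 3*0.78^2/8 = 1 + 0.228150 = 1.228150
eta = 0.409500 / 1.228150
eta = 0.3334 m

0.3334


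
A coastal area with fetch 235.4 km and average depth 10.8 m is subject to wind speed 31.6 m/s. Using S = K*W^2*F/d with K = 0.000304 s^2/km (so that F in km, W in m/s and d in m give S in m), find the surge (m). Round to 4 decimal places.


S = K * W^2 * F / d
W^2 = 31.6^2 = 998.56
S = 0.000304 * 998.56 * 235.4 / 10.8
Numerator = 0.000304 * 998.56 * 235.4 = 71.458551
S = 71.458551 / 10.8 = 6.6165 m

6.6165


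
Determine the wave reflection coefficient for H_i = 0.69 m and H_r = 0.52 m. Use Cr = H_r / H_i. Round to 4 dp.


Cr = H_r / H_i
Cr = 0.52 / 0.69
Cr = 0.7536

0.7536


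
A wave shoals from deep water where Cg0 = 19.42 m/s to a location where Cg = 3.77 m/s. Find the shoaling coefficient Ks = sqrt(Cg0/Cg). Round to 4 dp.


Ks = sqrt(Cg0 / Cg)
Ks = sqrt(19.42 / 3.77)
Ks = sqrt(5.1512)
Ks = 2.2696

2.2696


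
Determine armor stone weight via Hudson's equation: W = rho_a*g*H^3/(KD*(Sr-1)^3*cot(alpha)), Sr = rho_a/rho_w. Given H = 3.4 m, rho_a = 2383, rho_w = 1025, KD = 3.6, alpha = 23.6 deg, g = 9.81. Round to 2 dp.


Sr = rho_a / rho_w = 2383 / 1025 = 2.324878
(Sr - 1) = 1.324878
(Sr - 1)^3 = 2.325561
cot(23.6) = 1 / tan(23.6) = 1 / 0.436889 = 2.288910
Numerator = 2383 * 9.81 * 3.4^3 = 918818.6479
Denominator = 3.6 * 2.325561 * 2.288910 = 19.162795
W = 918818.6479 / 19.162795
W = 47948.05 N

47948.05


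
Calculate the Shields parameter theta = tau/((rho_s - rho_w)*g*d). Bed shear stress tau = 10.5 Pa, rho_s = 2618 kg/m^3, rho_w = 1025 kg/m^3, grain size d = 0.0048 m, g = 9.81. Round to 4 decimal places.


theta = tau / ((rho_s - rho_w) * g * d)
rho_s - rho_w = 2618 - 1025 = 1593
Denominator = 1593 * 9.81 * 0.0048 = 75.011184
theta = 10.5 / 75.011184
theta = 0.1400

0.1400


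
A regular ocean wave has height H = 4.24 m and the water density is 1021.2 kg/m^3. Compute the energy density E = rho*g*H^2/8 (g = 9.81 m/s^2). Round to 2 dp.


E = (1/8) * rho * g * H^2
E = (1/8) * 1021.2 * 9.81 * 4.24^2
E = 0.125 * 1021.2 * 9.81 * 17.9776
E = 22512.39 J/m^2

22512.39


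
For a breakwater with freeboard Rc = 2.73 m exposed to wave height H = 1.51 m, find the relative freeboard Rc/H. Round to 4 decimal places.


Relative freeboard = Rc / H
= 2.73 / 1.51
= 1.8079

1.8079


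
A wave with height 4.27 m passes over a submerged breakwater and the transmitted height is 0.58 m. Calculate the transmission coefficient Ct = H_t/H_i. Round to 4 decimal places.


Ct = H_t / H_i
Ct = 0.58 / 4.27
Ct = 0.1358

0.1358


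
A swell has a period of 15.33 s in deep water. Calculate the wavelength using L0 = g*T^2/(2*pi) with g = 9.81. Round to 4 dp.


L0 = g * T^2 / (2 * pi)
L0 = 9.81 * 15.33^2 / (2 * pi)
L0 = 9.81 * 235.0089 / 6.28319
L0 = 2305.4373 / 6.28319
L0 = 366.9217 m

366.9217


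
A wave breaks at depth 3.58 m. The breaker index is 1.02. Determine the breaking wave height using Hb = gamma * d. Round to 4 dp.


Hb = gamma * d
Hb = 1.02 * 3.58
Hb = 3.6516 m

3.6516


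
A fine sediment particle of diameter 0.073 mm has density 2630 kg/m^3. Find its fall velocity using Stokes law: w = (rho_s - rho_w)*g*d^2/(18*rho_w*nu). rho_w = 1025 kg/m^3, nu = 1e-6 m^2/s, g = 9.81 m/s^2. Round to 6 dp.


w = (rho_s - rho_w) * g * d^2 / (18 * rho_w * nu)
d = 0.073 mm = 0.000073 m
rho_s - rho_w = 2630 - 1025 = 1605
Numerator = 1605 * 9.81 * (0.000073)^2 = 0.000083905371
Denominator = 18 * 1025 * 1e-6 = 0.018450
w = 0.004548 m/s

0.004548


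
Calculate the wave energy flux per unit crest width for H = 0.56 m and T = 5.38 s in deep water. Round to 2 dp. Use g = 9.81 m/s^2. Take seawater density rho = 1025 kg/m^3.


P = rho * g^2 * H^2 * T / (32 * pi)
P = 1025 * 9.81^2 * 0.56^2 * 5.38 / (32 * pi)
P = 1025 * 96.2361 * 0.3136 * 5.38 / 100.53096
P = 1655.47 W/m

1655.47


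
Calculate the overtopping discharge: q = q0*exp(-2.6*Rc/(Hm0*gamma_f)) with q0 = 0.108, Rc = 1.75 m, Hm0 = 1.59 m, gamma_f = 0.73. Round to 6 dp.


q = q0 * exp(-2.6 * Rc / (Hm0 * gamma_f))
Exponent = -2.6 * 1.75 / (1.59 * 0.73)
= -2.6 * 1.75 / 1.1607
= -3.920048
exp(-3.920048) = 0.019840
q = 0.108 * 0.019840
q = 0.002143 m^3/s/m

0.002143


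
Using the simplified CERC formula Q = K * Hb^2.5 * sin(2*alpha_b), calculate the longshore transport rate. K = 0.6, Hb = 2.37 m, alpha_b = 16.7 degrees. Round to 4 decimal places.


Q = K * Hb^2.5 * sin(2 * alpha_b)
Hb^2.5 = 2.37^2.5 = 8.647108
sin(2 * 16.7) = sin(33.4) = 0.550481
Q = 0.6 * 8.647108 * 0.550481
Q = 2.8560 m^3/s

2.8560


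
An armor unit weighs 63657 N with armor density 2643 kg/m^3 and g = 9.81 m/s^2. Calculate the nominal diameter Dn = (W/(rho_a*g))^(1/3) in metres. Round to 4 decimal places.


V = W / (rho_a * g)
V = 63657 / (2643 * 9.81)
V = 63657 / 25927.83
V = 2.455161 m^3
Dn = V^(1/3) = 2.455161^(1/3)
Dn = 1.3490 m

1.3490


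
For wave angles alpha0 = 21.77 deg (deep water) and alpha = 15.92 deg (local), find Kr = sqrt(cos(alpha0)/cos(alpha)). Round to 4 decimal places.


Kr = sqrt(cos(alpha0) / cos(alpha))
cos(21.77) = 0.928680
cos(15.92) = 0.961646
Kr = sqrt(0.928680 / 0.961646)
Kr = sqrt(0.965720)
Kr = 0.9827

0.9827


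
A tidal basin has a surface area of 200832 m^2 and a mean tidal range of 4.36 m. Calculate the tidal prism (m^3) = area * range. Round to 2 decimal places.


Tidal prism = Area * Tidal range
P = 200832 * 4.36
P = 875627.52 m^3

875627.52
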